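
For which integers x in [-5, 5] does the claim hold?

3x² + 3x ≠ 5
Track d = LHS − RHS over the integers in [-5, 5]. Equality would need d = 0, but d changes sign only between consecutive integers, jumping over 0:
x = -2: LHS = 3·(-2)² + 3·(-2) = 6; 6 ≠ 5 — holds  (d = 1)
x = -1: LHS = 3·(-1)² + 3·(-1) = 0; 0 ≠ 5 — holds  (d = -5)
x = 0: LHS = 3·0² + 3·0 = 0; 0 ≠ 5 — holds  (d = -5)
x = 1: LHS = 3·1² + 3·1 = 6; 6 ≠ 5 — holds  (d = 1)
Away from these crossings d keeps a constant sign, and checking every integer in [-5, 5] confirms d ≠ 0 throughout. Hence the two sides are never equal, so the relation holds for every integer in [-5, 5].

Answer: All integers in [-5, 5]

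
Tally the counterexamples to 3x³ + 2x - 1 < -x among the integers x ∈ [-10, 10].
Counterexamples in [-10, 10]: {1, 2, 3, 4, 5, 6, 7, 8, 9, 10}.

Counting them gives 10 values.

Answer: 10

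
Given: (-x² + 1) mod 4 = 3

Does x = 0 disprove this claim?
Substitute x = 0 into the relation:
x = 0: LHS = (-0² + 1) mod 4 = 1 mod 4 = 1; 1 = 3 — FAILS

Since the claim fails at x = 0, this value is a counterexample.

Answer: Yes, x = 0 is a counterexample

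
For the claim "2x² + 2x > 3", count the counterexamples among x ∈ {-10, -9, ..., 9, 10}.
Counterexamples in [-10, 10]: {-1, 0}.

Counting them gives 2 values.

Answer: 2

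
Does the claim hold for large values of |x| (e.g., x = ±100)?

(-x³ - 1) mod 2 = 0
x = 100: LHS = (-100³ - 1) mod 2 = (-1000001) mod 2 = 1; 1 = 0 — FAILS
x = -100: LHS = (-(-100)³ - 1) mod 2 = 999999 mod 2 = 1; 1 = 0 — FAILS

Answer: No, fails for both x = 100 and x = -100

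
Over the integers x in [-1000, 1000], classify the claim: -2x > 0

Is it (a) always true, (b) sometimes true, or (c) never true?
Holds at x = -1: LHS = -2·(-1) = 2; 2 > 0 — holds
Fails at x = 0: LHS = -2·0 = 0; 0 > 0 — FAILS
It is satisfied by some integers in the range but not all.

Answer: Sometimes true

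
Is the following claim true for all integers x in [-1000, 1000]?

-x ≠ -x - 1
Over all integers in [-1000, 1000], LHS − RHS is always positive; it is smallest at x = 0, where it equals 1:
x = 0: LHS = -0 = 0, RHS = -0 - 1 = -1; 0 ≠ -1 — holds
At the ends of the range:
x = -1000: LHS = -(-1000) = 1000, RHS = -(-1000) - 1 = 999; 1000 ≠ 999 — holds
x = 1000: RHS = -1000 - 1 = -1001; -1000 ≠ -1001 — holds
Hence LHS − RHS is never 0, i.e. the two sides are never equal, so the relation holds for every integer in [-1000, 1000].

No counterexample exists.

Answer: True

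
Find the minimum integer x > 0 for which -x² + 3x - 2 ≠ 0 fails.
Testing positive integers:
x = 1: LHS = -1² + 3·1 - 2 = 0; 0 ≠ 0 — FAILS  ← smallest positive counterexample

Answer: x = 1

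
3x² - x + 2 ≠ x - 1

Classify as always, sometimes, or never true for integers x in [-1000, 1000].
Over all integers in [-1000, 1000], LHS − RHS is always positive; it is smallest at x = 0, where it equals 3:
x = 0: LHS = 3·0² - 0 + 2 = 2, RHS = 0 - 1 = -1; 2 ≠ -1 — holds
At the ends of the range:
x = -1000: LHS = 3·(-1000)² - (-1000) + 2 = 3001002, RHS = (-1000) - 1 = -1001; 3001002 ≠ -1001 — holds
x = 1000: LHS = 3·1000² - 1000 + 2 = 2999002, RHS = 1000 - 1 = 999; 2999002 ≠ 999 — holds
Hence LHS − RHS is never 0, i.e. the two sides are never equal, so the relation holds for every integer in [-1000, 1000].

No counterexample exists.

Answer: Always true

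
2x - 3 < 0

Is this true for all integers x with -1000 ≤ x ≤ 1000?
The claim fails at x = 2:
x = 2: LHS = 2·2 - 3 = 1; 1 < 0 — FAILS

Because a single integer refutes it, the statement is false.

Answer: False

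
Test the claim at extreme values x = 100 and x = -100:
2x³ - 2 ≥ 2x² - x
x = 100: LHS = 2·100³ - 2 = 1999998, RHS = 2·100² - 100 = 19900; 1999998 ≥ 19900 — holds
x = -100: LHS = 2·(-100)³ - 2 = -2000002, RHS = 2·(-100)² - (-100) = 20100; -2000002 ≥ 20100 — FAILS

Answer: Partially: holds for x = 100, fails for x = -100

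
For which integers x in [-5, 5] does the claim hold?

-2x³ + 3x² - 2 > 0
Holds for: {-5, -4, -3, -2, -1}
Fails for: {0, 1, 2, 3, 4, 5}

Answer: {-5, -4, -3, -2, -1}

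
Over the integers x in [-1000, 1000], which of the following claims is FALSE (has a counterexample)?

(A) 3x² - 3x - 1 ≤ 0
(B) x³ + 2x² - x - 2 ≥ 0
(A) x = -1: LHS = 3·(-1)² - 3·(-1) - 1 = 5; 5 ≤ 0 — FAILS
(B) x = 0: LHS = 0³ + 2·0² - 0 - 2 = -2; -2 ≥ 0 — FAILS

Answer: Both A and B are false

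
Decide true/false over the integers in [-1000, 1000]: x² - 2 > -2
The claim fails at x = 0:
x = 0: LHS = 0² - 2 = -2; -2 > -2 — FAILS

Because a single integer refutes it, the statement is false.

Answer: False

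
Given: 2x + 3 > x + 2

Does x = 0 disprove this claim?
Substitute x = 0 into the relation:
x = 0: LHS = 2·0 + 3 = 3, RHS = 0 + 2 = 2; 3 > 2 — holds

The claim holds here, so x = 0 is not a counterexample. (A counterexample exists elsewhere, e.g. x = -1.)

Answer: No, x = 0 is not a counterexample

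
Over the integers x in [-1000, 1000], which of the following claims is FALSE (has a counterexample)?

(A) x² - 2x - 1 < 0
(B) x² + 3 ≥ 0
(A) x = -1: LHS = (-1)² - 2·(-1) - 1 = 2; 2 < 0 — FAILS

(B) Over all integers in [-1000, 1000], LHS − RHS is smallest at x = 0, where it equals 3:
x = 0: LHS = 0² + 3 = 3; 3 ≥ 0 — holds
At the ends of the range:
x = -1000: LHS = (-1000)² + 3 = 1000003; 1000003 ≥ 0 — holds
x = 1000: LHS = 1000² + 3 = 1000003; 1000003 ≥ 0 — holds
Hence LHS − RHS is never negative, i.e. LHS ≥ RHS throughout, so the relation holds for every integer in [-1000, 1000].

Only (A) has a counterexample.

Answer: A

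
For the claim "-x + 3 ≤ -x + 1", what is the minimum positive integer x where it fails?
Testing positive integers:
x = 1: LHS = -1 + 3 = 2, RHS = -1 + 1 = 0; 2 ≤ 0 — FAILS  ← smallest positive counterexample

Answer: x = 1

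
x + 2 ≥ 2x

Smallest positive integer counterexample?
Testing positive integers:
x = 1: LHS = 1 + 2 = 3, RHS = 2·1 = 2; 3 ≥ 2 — holds
x = 2: LHS = 2 + 2 = 4, RHS = 2·2 = 4; 4 ≥ 4 — holds
x = 3: LHS = 3 + 2 = 5, RHS = 2·3 = 6; 5 ≥ 6 — FAILS  ← smallest positive counterexample

Answer: x = 3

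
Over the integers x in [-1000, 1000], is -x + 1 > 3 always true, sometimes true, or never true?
Holds at x = -3: LHS = -(-3) + 1 = 4; 4 > 3 — holds
Fails at x = 0: LHS = -0 + 1 = 1; 1 > 3 — FAILS
It is satisfied by some integers in the range but not all.

Answer: Sometimes true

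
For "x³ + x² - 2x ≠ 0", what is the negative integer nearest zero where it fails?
Testing negative integers from -1 downward:
x = -1: LHS = (-1)³ + (-1)² - 2·(-1) = 2; 2 ≠ 0 — holds
x = -2: LHS = (-2)³ + (-2)² - 2·(-2) = 0; 0 ≠ 0 — FAILS  ← closest negative counterexample to 0

Answer: x = -2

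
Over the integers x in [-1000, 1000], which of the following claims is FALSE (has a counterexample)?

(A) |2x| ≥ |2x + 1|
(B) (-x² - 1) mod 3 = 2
(A) x = 0: LHS = |2·0| = |0| = 0, RHS = |2·0 + 1| = |1| = 1; 0 ≥ 1 — FAILS
(B) x = 1: LHS = (-1² - 1) mod 3 = (-2) mod 3 = 1; 1 = 2 — FAILS

Answer: Both A and B are false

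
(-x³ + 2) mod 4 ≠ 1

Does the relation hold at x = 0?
x = 0: LHS = (-0³ + 2) mod 4 = 2 mod 4 = 2; 2 ≠ 1 — holds

The relation is satisfied at x = 0.

Answer: Yes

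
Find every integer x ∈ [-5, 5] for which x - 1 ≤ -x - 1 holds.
Holds for: {-5, -4, -3, -2, -1, 0}
Fails for: {1, 2, 3, 4, 5}

Answer: {-5, -4, -3, -2, -1, 0}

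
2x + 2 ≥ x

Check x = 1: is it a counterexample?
Substitute x = 1 into the relation:
x = 1: LHS = 2·1 + 2 = 4; 4 ≥ 1 — holds

The claim holds here, so x = 1 is not a counterexample. (A counterexample exists elsewhere, e.g. x = -3.)

Answer: No, x = 1 is not a counterexample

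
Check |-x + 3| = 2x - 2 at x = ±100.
x = 100: LHS = |-100 + 3| = |-97| = 97, RHS = 2·100 - 2 = 198; 97 = 198 — FAILS
x = -100: LHS = |-(-100) + 3| = |103| = 103, RHS = 2·(-100) - 2 = -202; 103 = -202 — FAILS

Answer: No, fails for both x = 100 and x = -100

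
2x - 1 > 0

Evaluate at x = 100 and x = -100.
x = 100: LHS = 2·100 - 1 = 199; 199 > 0 — holds
x = -100: LHS = 2·(-100) - 1 = -201; -201 > 0 — FAILS

Answer: Partially: holds for x = 100, fails for x = -100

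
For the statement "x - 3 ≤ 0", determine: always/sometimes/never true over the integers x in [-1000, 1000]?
Holds at x = 0: LHS = 0 - 3 = -3; -3 ≤ 0 — holds
Fails at x = 4: LHS = 4 - 3 = 1; 1 ≤ 0 — FAILS
It is satisfied by some integers in the range but not all.

Answer: Sometimes true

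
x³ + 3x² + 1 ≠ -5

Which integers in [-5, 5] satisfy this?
Track d = LHS − RHS over the integers in [-5, 5]. Equality would need d = 0, but d changes sign only between consecutive integers, jumping over 0:
x = -4: LHS = (-4)³ + 3·(-4)² + 1 = -15; -15 ≠ -5 — holds  (d = -10)
x = -3: LHS = (-3)³ + 3·(-3)² + 1 = 1; 1 ≠ -5 — holds  (d = 6)
Away from these crossings d keeps a constant sign, and checking every integer in [-5, 5] confirms d ≠ 0 throughout. Hence the two sides are never equal, so the relation holds for every integer in [-5, 5].

Answer: All integers in [-5, 5]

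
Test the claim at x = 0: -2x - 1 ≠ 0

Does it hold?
x = 0: LHS = -2·0 - 1 = -1; -1 ≠ 0 — holds

The relation is satisfied at x = 0.

Answer: Yes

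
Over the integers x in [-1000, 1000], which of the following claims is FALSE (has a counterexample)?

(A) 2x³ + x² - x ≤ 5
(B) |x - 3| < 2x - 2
(A) x = 2: LHS = 2·2³ + 2² - 2 = 18; 18 ≤ 5 — FAILS
(B) x = 0: LHS = |0 - 3| = |-3| = 3, RHS = 2·0 - 2 = -2; 3 < -2 — FAILS

Answer: Both A and B are false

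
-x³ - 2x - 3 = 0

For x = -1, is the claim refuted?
Substitute x = -1 into the relation:
x = -1: LHS = -(-1)³ - 2·(-1) - 3 = 0; 0 = 0 — holds

The claim holds here, so x = -1 is not a counterexample. (A counterexample exists elsewhere, e.g. x = 0.)

Answer: No, x = -1 is not a counterexample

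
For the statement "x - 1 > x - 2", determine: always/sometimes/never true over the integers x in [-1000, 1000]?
Over all integers in [-1000, 1000], LHS − RHS is smallest at x = 0, where it equals 1:
x = 0: LHS = 0 - 1 = -1, RHS = 0 - 2 = -2; -1 > -2 — holds
At the ends of the range:
x = -1000: LHS = (-1000) - 1 = -1001, RHS = (-1000) - 2 = -1002; -1001 > -1002 — holds
x = 1000: LHS = 1000 - 1 = 999, RHS = 1000 - 2 = 998; 999 > 998 — holds
Hence LHS − RHS is never zero or negative, i.e. LHS > RHS throughout, so the relation holds for every integer in [-1000, 1000].

No counterexample exists.

Answer: Always true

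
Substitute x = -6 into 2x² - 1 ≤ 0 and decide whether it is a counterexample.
Substitute x = -6 into the relation:
x = -6: LHS = 2·(-6)² - 1 = 71; 71 ≤ 0 — FAILS

Since the claim fails at x = -6, this value is a counterexample.

Answer: Yes, x = -6 is a counterexample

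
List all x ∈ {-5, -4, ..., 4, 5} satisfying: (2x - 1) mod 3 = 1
Holds for: {-5, -2, 1, 4}
Fails for: {-4, -3, -1, 0, 2, 3, 5}

Answer: {-5, -2, 1, 4}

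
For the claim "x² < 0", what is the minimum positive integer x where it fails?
Testing positive integers:
x = 1: LHS = 1² = 1; 1 < 0 — FAILS  ← smallest positive counterexample

Answer: x = 1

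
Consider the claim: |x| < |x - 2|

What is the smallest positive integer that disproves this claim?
Testing positive integers:
x = 1: LHS = |1| = 1, RHS = |1 - 2| = |-1| = 1; 1 < 1 — FAILS  ← smallest positive counterexample

Answer: x = 1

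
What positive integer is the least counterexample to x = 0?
Testing positive integers:
x = 1: 1 = 0 — FAILS  ← smallest positive counterexample

Answer: x = 1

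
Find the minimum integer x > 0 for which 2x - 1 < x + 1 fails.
Testing positive integers:
x = 1: LHS = 2·1 - 1 = 1, RHS = 1 + 1 = 2; 1 < 2 — holds
x = 2: LHS = 2·2 - 1 = 3, RHS = 2 + 1 = 3; 3 < 3 — FAILS  ← smallest positive counterexample

Answer: x = 2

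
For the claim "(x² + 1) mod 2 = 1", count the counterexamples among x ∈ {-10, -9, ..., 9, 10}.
Counterexamples in [-10, 10]: {-9, -7, -5, -3, -1, 1, 3, 5, 7, 9}.

Counting them gives 10 values.

Answer: 10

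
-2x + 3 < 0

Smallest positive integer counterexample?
Testing positive integers:
x = 1: LHS = -2·1 + 3 = 1; 1 < 0 — FAILS  ← smallest positive counterexample

Answer: x = 1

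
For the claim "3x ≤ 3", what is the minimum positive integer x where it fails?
Testing positive integers:
x = 1: LHS = 3·1 = 3; 3 ≤ 3 — holds
x = 2: LHS = 3·2 = 6; 6 ≤ 3 — FAILS  ← smallest positive counterexample

Answer: x = 2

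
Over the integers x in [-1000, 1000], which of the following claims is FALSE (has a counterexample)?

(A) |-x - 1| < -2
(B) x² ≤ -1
(A) x = 0: LHS = |-0 - 1| = |-1| = 1; 1 < -2 — FAILS
(B) x = 0: LHS = 0² = 0; 0 ≤ -1 — FAILS

Answer: Both A and B are false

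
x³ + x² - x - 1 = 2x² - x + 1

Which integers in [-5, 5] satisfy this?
Track d = LHS − RHS over the integers in [-5, 5]. Equality would need d = 0, but d changes sign only between consecutive integers, jumping over 0:
x = 1: LHS = 1³ + 1² - 1 - 1 = 0, RHS = 2·1² - 1 + 1 = 2; 0 = 2 — FAILS  (d = -2)
x = 2: LHS = 2³ + 2² - 2 - 1 = 9, RHS = 2·2² - 2 + 1 = 7; 9 = 7 — FAILS  (d = 2)
Away from these crossings d keeps a constant sign, and checking every integer in [-5, 5] confirms d ≠ 0 throughout. Hence the two sides are never equal, so the claimed relation (=) fails for every integer in [-5, 5].

Answer: None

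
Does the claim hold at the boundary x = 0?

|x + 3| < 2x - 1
x = 0: LHS = |0 + 3| = |3| = 3, RHS = 2·0 - 1 = -1; 3 < -1 — FAILS

The relation fails at x = 0, so x = 0 is a counterexample.

Answer: No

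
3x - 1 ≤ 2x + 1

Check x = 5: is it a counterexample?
Substitute x = 5 into the relation:
x = 5: LHS = 3·5 - 1 = 14, RHS = 2·5 + 1 = 11; 14 ≤ 11 — FAILS

Since the claim fails at x = 5, this value is a counterexample.

Answer: Yes, x = 5 is a counterexample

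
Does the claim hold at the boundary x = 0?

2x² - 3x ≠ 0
x = 0: LHS = 2·0² - 3·0 = 0; 0 ≠ 0 — FAILS

The relation fails at x = 0, so x = 0 is a counterexample.

Answer: No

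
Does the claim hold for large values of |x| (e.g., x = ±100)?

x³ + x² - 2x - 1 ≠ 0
x = 100: LHS = 100³ + 100² - 2·100 - 1 = 1009799; 1009799 ≠ 0 — holds
x = -100: LHS = (-100)³ + (-100)² - 2·(-100) - 1 = -989801; -989801 ≠ 0 — holds

Answer: Yes, holds for both x = 100 and x = -100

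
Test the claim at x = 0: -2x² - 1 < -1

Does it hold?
x = 0: LHS = -2·0² - 1 = -1; -1 < -1 — FAILS

The relation fails at x = 0, so x = 0 is a counterexample.

Answer: No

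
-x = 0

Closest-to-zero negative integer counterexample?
Testing negative integers from -1 downward:
x = -1: LHS = -(-1) = 1; 1 = 0 — FAILS  ← closest negative counterexample to 0

Answer: x = -1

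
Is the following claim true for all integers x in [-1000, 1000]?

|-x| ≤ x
The claim fails at x = -1:
x = -1: LHS = |-(-1)| = |1| = 1; 1 ≤ -1 — FAILS

Because a single integer refutes it, the statement is false.

Answer: False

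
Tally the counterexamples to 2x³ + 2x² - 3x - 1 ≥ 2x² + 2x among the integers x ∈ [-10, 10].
Counterexamples in [-10, 10]: {-10, -9, -8, -7, -6, -5, -4, -3, -2, 0, 1}.

Counting them gives 11 values.

Answer: 11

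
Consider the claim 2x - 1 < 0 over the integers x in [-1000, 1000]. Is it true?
The claim fails at x = 1:
x = 1: LHS = 2·1 - 1 = 1; 1 < 0 — FAILS

Because a single integer refutes it, the statement is false.

Answer: False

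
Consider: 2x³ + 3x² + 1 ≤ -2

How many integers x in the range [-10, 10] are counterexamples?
Counterexamples in [-10, 10]: {-1, 0, 1, 2, 3, 4, 5, 6, 7, 8, 9, 10}.

Counting them gives 12 values.

Answer: 12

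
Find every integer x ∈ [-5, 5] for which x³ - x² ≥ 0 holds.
Holds for: {0, 1, 2, 3, 4, 5}
Fails for: {-5, -4, -3, -2, -1}

Answer: {0, 1, 2, 3, 4, 5}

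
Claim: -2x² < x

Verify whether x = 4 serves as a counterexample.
Substitute x = 4 into the relation:
x = 4: LHS = -2·4² = -32; -32 < 4 — holds

The claim holds here, so x = 4 is not a counterexample. (A counterexample exists elsewhere, e.g. x = 0.)

Answer: No, x = 4 is not a counterexample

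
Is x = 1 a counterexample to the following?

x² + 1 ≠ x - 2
Substitute x = 1 into the relation:
x = 1: LHS = 1² + 1 = 2, RHS = 1 - 2 = -1; 2 ≠ -1 — holds

The relation holds at x = 1, so it is not a counterexample.

Answer: No, x = 1 is not a counterexample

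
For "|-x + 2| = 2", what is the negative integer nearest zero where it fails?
Testing negative integers from -1 downward:
x = -1: LHS = |-(-1) + 2| = |3| = 3; 3 = 2 — FAILS  ← closest negative counterexample to 0

Answer: x = -1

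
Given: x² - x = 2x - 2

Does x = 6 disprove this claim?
Substitute x = 6 into the relation:
x = 6: LHS = 6² - 6 = 30, RHS = 2·6 - 2 = 10; 30 = 10 — FAILS

Since the claim fails at x = 6, this value is a counterexample.

Answer: Yes, x = 6 is a counterexample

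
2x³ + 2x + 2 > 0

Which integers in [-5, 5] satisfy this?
Holds for: {0, 1, 2, 3, 4, 5}
Fails for: {-5, -4, -3, -2, -1}

Answer: {0, 1, 2, 3, 4, 5}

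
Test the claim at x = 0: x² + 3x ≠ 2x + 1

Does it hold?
x = 0: LHS = 0² + 3·0 = 0, RHS = 2·0 + 1 = 1; 0 ≠ 1 — holds

The relation is satisfied at x = 0.

Answer: Yes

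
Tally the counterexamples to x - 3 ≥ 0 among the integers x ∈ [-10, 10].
Counterexamples in [-10, 10]: {-10, -9, -8, -7, -6, -5, -4, -3, -2, -1, 0, 1, 2}.

Counting them gives 13 values.

Answer: 13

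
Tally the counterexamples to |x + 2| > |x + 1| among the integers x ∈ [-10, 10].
Counterexamples in [-10, 10]: {-10, -9, -8, -7, -6, -5, -4, -3, -2}.

Counting them gives 9 values.

Answer: 9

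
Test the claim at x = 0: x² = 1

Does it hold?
x = 0: LHS = 0² = 0; 0 = 1 — FAILS

The relation fails at x = 0, so x = 0 is a counterexample.

Answer: No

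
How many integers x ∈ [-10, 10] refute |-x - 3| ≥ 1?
Counterexamples in [-10, 10]: {-3}.

Counting them gives 1 values.

Answer: 1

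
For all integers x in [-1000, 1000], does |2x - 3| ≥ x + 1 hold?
The claim fails at x = 1:
x = 1: LHS = |2·1 - 3| = |-1| = 1, RHS = 1 + 1 = 2; 1 ≥ 2 — FAILS

Because a single integer refutes it, the statement is false.

Answer: False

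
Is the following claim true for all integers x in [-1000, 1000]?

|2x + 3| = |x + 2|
The claim fails at x = 0:
x = 0: LHS = |2·0 + 3| = |3| = 3, RHS = |0 + 2| = |2| = 2; 3 = 2 — FAILS

Because a single integer refutes it, the statement is false.

Answer: False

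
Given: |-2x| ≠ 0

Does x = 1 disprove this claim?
Substitute x = 1 into the relation:
x = 1: LHS = |-2·1| = |-2| = 2; 2 ≠ 0 — holds

The claim holds here, so x = 1 is not a counterexample. (A counterexample exists elsewhere, e.g. x = 0.)

Answer: No, x = 1 is not a counterexample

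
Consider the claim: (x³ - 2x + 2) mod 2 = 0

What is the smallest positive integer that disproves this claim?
Testing positive integers:
x = 1: LHS = (1³ - 2·1 + 2) mod 2 = 1 mod 2 = 1; 1 = 0 — FAILS  ← smallest positive counterexample

Answer: x = 1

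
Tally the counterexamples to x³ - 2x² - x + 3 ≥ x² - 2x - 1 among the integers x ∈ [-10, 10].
Counterexamples in [-10, 10]: {-10, -9, -8, -7, -6, -5, -4, -3, -2, -1}.

Counting them gives 10 values.

Answer: 10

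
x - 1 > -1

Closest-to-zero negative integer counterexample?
Testing negative integers from -1 downward:
x = -1: LHS = (-1) - 1 = -2; -2 > -1 — FAILS  ← closest negative counterexample to 0

Answer: x = -1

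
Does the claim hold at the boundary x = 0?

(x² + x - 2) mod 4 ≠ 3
x = 0: LHS = (0² + 0 - 2) mod 4 = (-2) mod 4 = 2; 2 ≠ 3 — holds

The relation is satisfied at x = 0.

Answer: Yes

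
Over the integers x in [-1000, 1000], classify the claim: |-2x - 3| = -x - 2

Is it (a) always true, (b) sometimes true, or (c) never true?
Over all integers in [-1000, 1000], LHS − RHS is always positive; it is smallest at x = -2, where it equals 1:
x = -2: LHS = |-2·(-2) - 3| = |1| = 1, RHS = -(-2) - 2 = 0; 1 = 0 — FAILS
At the ends of the range:
x = -1000: LHS = |-2·(-1000) - 3| = |1997| = 1997, RHS = -(-1000) - 2 = 998; 1997 = 998 — FAILS
x = 1000: LHS = |-2·1000 - 3| = |-2003| = 2003, RHS = -1000 - 2 = -1002; 2003 = -1002 — FAILS
Hence LHS − RHS is never 0, i.e. the two sides are never equal, so the claimed relation (=) fails for every integer in [-1000, 1000].

No integer in the range satisfies it.

Answer: Never true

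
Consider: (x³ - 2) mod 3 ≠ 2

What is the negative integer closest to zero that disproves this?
Testing negative integers from -1 downward:
x = -1: LHS = ((-1)³ - 2) mod 3 = (-3) mod 3 = 0; 0 ≠ 2 — holds
x = -2: LHS = ((-2)³ - 2) mod 3 = (-10) mod 3 = 2; 2 ≠ 2 — FAILS  ← closest negative counterexample to 0

Answer: x = -2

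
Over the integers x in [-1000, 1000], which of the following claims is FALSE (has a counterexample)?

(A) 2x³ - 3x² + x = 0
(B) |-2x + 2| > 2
(A) x = -1: LHS = 2·(-1)³ - 3·(-1)² + (-1) = -6; -6 = 0 — FAILS
(B) x = 0: LHS = |-2·0 + 2| = |2| = 2; 2 > 2 — FAILS

Answer: Both A and B are false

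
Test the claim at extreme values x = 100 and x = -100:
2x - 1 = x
x = 100: LHS = 2·100 - 1 = 199; 199 = 100 — FAILS
x = -100: LHS = 2·(-100) - 1 = -201; -201 = -100 — FAILS

Answer: No, fails for both x = 100 and x = -100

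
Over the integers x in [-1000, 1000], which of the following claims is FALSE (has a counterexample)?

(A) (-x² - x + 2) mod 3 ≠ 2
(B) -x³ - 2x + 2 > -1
(A) x = 0: LHS = (-0² - 0 + 2) mod 3 = 2 mod 3 = 2; 2 ≠ 2 — FAILS
(B) x = 1: LHS = -1³ - 2·1 + 2 = -1; -1 > -1 — FAILS

Answer: Both A and B are false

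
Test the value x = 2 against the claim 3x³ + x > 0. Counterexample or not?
Substitute x = 2 into the relation:
x = 2: LHS = 3·2³ + 2 = 26; 26 > 0 — holds

The claim holds here, so x = 2 is not a counterexample. (A counterexample exists elsewhere, e.g. x = 0.)

Answer: No, x = 2 is not a counterexample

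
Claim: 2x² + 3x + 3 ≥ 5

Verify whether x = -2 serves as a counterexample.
Substitute x = -2 into the relation:
x = -2: LHS = 2·(-2)² + 3·(-2) + 3 = 5; 5 ≥ 5 — holds

The claim holds here, so x = -2 is not a counterexample. (A counterexample exists elsewhere, e.g. x = 0.)

Answer: No, x = -2 is not a counterexample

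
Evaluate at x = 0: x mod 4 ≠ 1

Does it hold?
x = 0: LHS = 0 mod 4 = 0; 0 ≠ 1 — holds

The relation is satisfied at x = 0.

Answer: Yes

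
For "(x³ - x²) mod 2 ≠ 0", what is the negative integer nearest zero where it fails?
Testing negative integers from -1 downward:
x = -1: LHS = ((-1)³ - (-1)²) mod 2 = (-2) mod 2 = 0; 0 ≠ 0 — FAILS  ← closest negative counterexample to 0

Answer: x = -1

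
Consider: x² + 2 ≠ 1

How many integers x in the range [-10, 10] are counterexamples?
Over all integers in [-10, 10], LHS − RHS is always positive; it is smallest at x = 0, where it equals 1:
x = 0: LHS = 0² + 2 = 2; 2 ≠ 1 — holds
At the ends of the range:
x = -10: LHS = (-10)² + 2 = 102; 102 ≠ 1 — holds
x = 10: LHS = 10² + 2 = 102; 102 ≠ 1 — holds
Hence LHS − RHS is never 0, i.e. the two sides are never equal, so the relation holds for every integer in [-10, 10].

No counterexample appears in that range.

Answer: 0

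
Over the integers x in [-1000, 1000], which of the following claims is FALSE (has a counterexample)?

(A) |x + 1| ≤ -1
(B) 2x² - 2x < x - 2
(A) x = 0: LHS = |0 + 1| = |1| = 1; 1 ≤ -1 — FAILS
(B) x = 0: LHS = 2·0² - 2·0 = 0, RHS = 0 - 2 = -2; 0 < -2 — FAILS

Answer: Both A and B are false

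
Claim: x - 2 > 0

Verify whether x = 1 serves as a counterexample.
Substitute x = 1 into the relation:
x = 1: LHS = 1 - 2 = -1; -1 > 0 — FAILS

Since the claim fails at x = 1, this value is a counterexample.

Answer: Yes, x = 1 is a counterexample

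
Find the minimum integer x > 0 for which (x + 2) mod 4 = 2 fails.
Testing positive integers:
x = 1: LHS = (1 + 2) mod 4 = 3 mod 4 = 3; 3 = 2 — FAILS  ← smallest positive counterexample

Answer: x = 1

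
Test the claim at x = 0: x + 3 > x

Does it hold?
x = 0: LHS = 0 + 3 = 3; 3 > 0 — holds

The relation is satisfied at x = 0.

Answer: Yes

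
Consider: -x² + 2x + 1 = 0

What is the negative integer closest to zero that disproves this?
Testing negative integers from -1 downward:
x = -1: LHS = -(-1)² + 2·(-1) + 1 = -2; -2 = 0 — FAILS  ← closest negative counterexample to 0

Answer: x = -1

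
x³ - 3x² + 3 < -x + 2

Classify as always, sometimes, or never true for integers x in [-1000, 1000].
Holds at x = -1: LHS = (-1)³ - 3·(-1)² + 3 = -1, RHS = -(-1) + 2 = 3; -1 < 3 — holds
Fails at x = 0: LHS = 0³ - 3·0² + 3 = 3, RHS = -0 + 2 = 2; 3 < 2 — FAILS
It is satisfied by some integers in the range but not all.

Answer: Sometimes true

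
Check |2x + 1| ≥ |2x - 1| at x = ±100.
x = 100: LHS = |2·100 + 1| = |201| = 201, RHS = |2·100 - 1| = |199| = 199; 201 ≥ 199 — holds
x = -100: LHS = |2·(-100) + 1| = |-199| = 199, RHS = |2·(-100) - 1| = |-201| = 201; 199 ≥ 201 — FAILS

Answer: Partially: holds for x = 100, fails for x = -100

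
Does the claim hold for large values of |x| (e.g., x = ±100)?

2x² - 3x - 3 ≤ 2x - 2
x = 100: LHS = 2·100² - 3·100 - 3 = 19697, RHS = 2·100 - 2 = 198; 19697 ≤ 198 — FAILS
x = -100: LHS = 2·(-100)² - 3·(-100) - 3 = 20297, RHS = 2·(-100) - 2 = -202; 20297 ≤ -202 — FAILS

Answer: No, fails for both x = 100 and x = -100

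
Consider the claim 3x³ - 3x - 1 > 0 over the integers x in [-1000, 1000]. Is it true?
The claim fails at x = 0:
x = 0: LHS = 3·0³ - 3·0 - 1 = -1; -1 > 0 — FAILS

Because a single integer refutes it, the statement is false.

Answer: False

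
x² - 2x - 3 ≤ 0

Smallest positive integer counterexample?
Testing positive integers:
x = 1: LHS = 1² - 2·1 - 3 = -4; -4 ≤ 0 — holds
x = 2: LHS = 2² - 2·2 - 3 = -3; -3 ≤ 0 — holds
x = 3: LHS = 3² - 2·3 - 3 = 0; 0 ≤ 0 — holds
x = 4: LHS = 4² - 2·4 - 3 = 5; 5 ≤ 0 — FAILS  ← smallest positive counterexample

Answer: x = 4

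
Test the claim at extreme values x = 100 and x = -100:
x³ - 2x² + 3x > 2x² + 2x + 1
x = 100: LHS = 100³ - 2·100² + 3·100 = 980300, RHS = 2·100² + 2·100 + 1 = 20201; 980300 > 20201 — holds
x = -100: LHS = (-100)³ - 2·(-100)² + 3·(-100) = -1020300, RHS = 2·(-100)² + 2·(-100) + 1 = 19801; -1020300 > 19801 — FAILS

Answer: Partially: holds for x = 100, fails for x = -100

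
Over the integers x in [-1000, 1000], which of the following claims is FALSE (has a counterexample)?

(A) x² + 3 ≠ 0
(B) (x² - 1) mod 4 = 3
(A) Over all integers in [-1000, 1000], LHS − RHS is always positive; it is smallest at x = 0, where it equals 3:
x = 0: LHS = 0² + 3 = 3; 3 ≠ 0 — holds
At the ends of the range:
x = -1000: LHS = (-1000)² + 3 = 1000003; 1000003 ≠ 0 — holds
x = 1000: LHS = 1000² + 3 = 1000003; 1000003 ≠ 0 — holds
Hence LHS − RHS is never 0, i.e. the two sides are never equal, so the relation holds for every integer in [-1000, 1000].

(B) x = 1: LHS = (1² - 1) mod 4 = 0 mod 4 = 0; 0 = 3 — FAILS

Only (B) has a counterexample.

Answer: B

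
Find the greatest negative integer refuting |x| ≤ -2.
Testing negative integers from -1 downward:
x = -1: LHS = |-1| = 1; 1 ≤ -2 — FAILS  ← closest negative counterexample to 0

Answer: x = -1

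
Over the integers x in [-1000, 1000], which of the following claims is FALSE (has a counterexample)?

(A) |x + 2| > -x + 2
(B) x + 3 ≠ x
(A) x = 0: LHS = |0 + 2| = |2| = 2, RHS = -0 + 2 = 2; 2 > 2 — FAILS

(B) Over all integers in [-1000, 1000], LHS − RHS is always positive; it is smallest at x = 0, where it equals 3:
x = 0: LHS = 0 + 3 = 3; 3 ≠ 0 — holds
At the ends of the range:
x = -1000: LHS = (-1000) + 3 = -997; -997 ≠ -1000 — holds
x = 1000: LHS = 1000 + 3 = 1003; 1003 ≠ 1000 — holds
Hence LHS − RHS is never 0, i.e. the two sides are never equal, so the relation holds for every integer in [-1000, 1000].

Only (A) has a counterexample.

Answer: A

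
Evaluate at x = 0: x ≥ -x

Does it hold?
x = 0: RHS = -0 = 0; 0 ≥ 0 — holds

The relation is satisfied at x = 0.

Answer: Yes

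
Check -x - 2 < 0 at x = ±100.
x = 100: LHS = -100 - 2 = -102; -102 < 0 — holds
x = -100: LHS = -(-100) - 2 = 98; 98 < 0 — FAILS

Answer: Partially: holds for x = 100, fails for x = -100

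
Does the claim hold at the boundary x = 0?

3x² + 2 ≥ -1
x = 0: LHS = 3·0² + 2 = 2; 2 ≥ -1 — holds

The relation is satisfied at x = 0.

Answer: Yes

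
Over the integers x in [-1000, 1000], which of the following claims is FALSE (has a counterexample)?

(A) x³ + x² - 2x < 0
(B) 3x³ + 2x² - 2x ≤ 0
(A) x = 0: LHS = 0³ + 0² - 2·0 = 0; 0 < 0 — FAILS
(B) x = 1: LHS = 3·1³ + 2·1² - 2·1 = 3; 3 ≤ 0 — FAILS

Answer: Both A and B are false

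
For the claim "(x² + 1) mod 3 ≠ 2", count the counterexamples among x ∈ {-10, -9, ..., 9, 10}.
Counterexamples in [-10, 10]: {-10, -8, -7, -5, -4, -2, -1, 1, 2, 4, 5, 7, 8, 10}.

Counting them gives 14 values.

Answer: 14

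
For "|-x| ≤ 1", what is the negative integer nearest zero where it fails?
Testing negative integers from -1 downward:
x = -1: LHS = |-(-1)| = |1| = 1; 1 ≤ 1 — holds
x = -2: LHS = |-(-2)| = |2| = 2; 2 ≤ 1 — FAILS  ← closest negative counterexample to 0

Answer: x = -2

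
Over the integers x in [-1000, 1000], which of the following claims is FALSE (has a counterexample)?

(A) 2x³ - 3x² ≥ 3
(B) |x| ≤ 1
(A) x = 0: LHS = 2·0³ - 3·0² = 0; 0 ≥ 3 — FAILS
(B) x = 2: LHS = |2| = 2; 2 ≤ 1 — FAILS

Answer: Both A and B are false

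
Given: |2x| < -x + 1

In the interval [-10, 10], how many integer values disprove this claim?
Counterexamples in [-10, 10]: {-10, -9, -8, -7, -6, -5, -4, -3, -2, -1, 1, 2, 3, 4, 5, 6, 7, 8, 9, 10}.

Counting them gives 20 values.

Answer: 20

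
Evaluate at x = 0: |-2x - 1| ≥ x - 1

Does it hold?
x = 0: LHS = |-2·0 - 1| = |-1| = 1, RHS = 0 - 1 = -1; 1 ≥ -1 — holds

The relation is satisfied at x = 0.

Answer: Yes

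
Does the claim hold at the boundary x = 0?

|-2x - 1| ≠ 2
x = 0: LHS = |-2·0 - 1| = |-1| = 1; 1 ≠ 2 — holds

The relation is satisfied at x = 0.

Answer: Yes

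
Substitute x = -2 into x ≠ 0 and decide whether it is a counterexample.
Substitute x = -2 into the relation:
x = -2: -2 ≠ 0 — holds

The claim holds here, so x = -2 is not a counterexample. (A counterexample exists elsewhere, e.g. x = 0.)

Answer: No, x = -2 is not a counterexample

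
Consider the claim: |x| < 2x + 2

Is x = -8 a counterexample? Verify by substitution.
Substitute x = -8 into the relation:
x = -8: LHS = |-8| = 8, RHS = 2·(-8) + 2 = -14; 8 < -14 — FAILS

Since the claim fails at x = -8, this value is a counterexample.

Answer: Yes, x = -8 is a counterexample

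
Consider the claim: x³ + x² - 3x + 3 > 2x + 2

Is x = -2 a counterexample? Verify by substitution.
Substitute x = -2 into the relation:
x = -2: LHS = (-2)³ + (-2)² - 3·(-2) + 3 = 5, RHS = 2·(-2) + 2 = -2; 5 > -2 — holds

The claim holds here, so x = -2 is not a counterexample. (A counterexample exists elsewhere, e.g. x = 1.)

Answer: No, x = -2 is not a counterexample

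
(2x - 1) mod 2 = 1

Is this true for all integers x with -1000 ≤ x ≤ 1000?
For a polynomial with integer coefficients, its value mod 2 depends only on x mod 2, so it suffices to check one representative of each residue class, x = 0, 1:
x = 0: LHS = (2·0 - 1) mod 2 = (-1) mod 2 = 1; 1 = 1 — holds
x = 1: LHS = (2·1 - 1) mod 2 = 1 mod 2 = 1; 1 = 1 — holds
The relation holds in every residue class, so the relation holds for every integer in [-1000, 1000].

No counterexample exists.

Answer: True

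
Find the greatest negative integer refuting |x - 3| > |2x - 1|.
Testing negative integers from -1 downward:
x = -1: LHS = |(-1) - 3| = |-4| = 4, RHS = |2·(-1) - 1| = |-3| = 3; 4 > 3 — holds
x = -2: LHS = |(-2) - 3| = |-5| = 5, RHS = |2·(-2) - 1| = |-5| = 5; 5 > 5 — FAILS  ← closest negative counterexample to 0

Answer: x = -2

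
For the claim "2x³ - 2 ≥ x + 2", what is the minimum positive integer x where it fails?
Testing positive integers:
x = 1: LHS = 2·1³ - 2 = 0, RHS = 1 + 2 = 3; 0 ≥ 3 — FAILS  ← smallest positive counterexample

Answer: x = 1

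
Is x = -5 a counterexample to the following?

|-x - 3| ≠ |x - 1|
Substitute x = -5 into the relation:
x = -5: LHS = |-(-5) - 3| = |2| = 2, RHS = |(-5) - 1| = |-6| = 6; 2 ≠ 6 — holds

The claim holds here, so x = -5 is not a counterexample. (A counterexample exists elsewhere, e.g. x = -1.)

Answer: No, x = -5 is not a counterexample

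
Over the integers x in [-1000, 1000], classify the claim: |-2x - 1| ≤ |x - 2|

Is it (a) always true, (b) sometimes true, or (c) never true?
Holds at x = 0: LHS = |-2·0 - 1| = |-1| = 1, RHS = |0 - 2| = |-2| = 2; 1 ≤ 2 — holds
Fails at x = 1: LHS = |-2·1 - 1| = |-3| = 3, RHS = |1 - 2| = |-1| = 1; 3 ≤ 1 — FAILS
It is satisfied by some integers in the range but not all.

Answer: Sometimes true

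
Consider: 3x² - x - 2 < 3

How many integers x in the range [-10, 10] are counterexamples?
Counterexamples in [-10, 10]: {-10, -9, -8, -7, -6, -5, -4, -3, -2, 2, 3, 4, 5, 6, 7, 8, 9, 10}.

Counting them gives 18 values.

Answer: 18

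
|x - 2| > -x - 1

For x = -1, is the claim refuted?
Substitute x = -1 into the relation:
x = -1: LHS = |(-1) - 2| = |-3| = 3, RHS = -(-1) - 1 = 0; 3 > 0 — holds

The relation holds at x = -1, so it is not a counterexample.

Answer: No, x = -1 is not a counterexample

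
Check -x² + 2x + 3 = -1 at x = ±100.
x = 100: LHS = -100² + 2·100 + 3 = -9797; -9797 = -1 — FAILS
x = -100: LHS = -(-100)² + 2·(-100) + 3 = -10197; -10197 = -1 — FAILS

Answer: No, fails for both x = 100 and x = -100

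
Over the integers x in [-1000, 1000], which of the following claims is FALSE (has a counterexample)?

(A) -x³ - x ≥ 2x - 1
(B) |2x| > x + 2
(A) x = 1: LHS = -1³ - 1 = -2, RHS = 2·1 - 1 = 1; -2 ≥ 1 — FAILS
(B) x = 0: LHS = |2·0| = |0| = 0, RHS = 0 + 2 = 2; 0 > 2 — FAILS

Answer: Both A and B are false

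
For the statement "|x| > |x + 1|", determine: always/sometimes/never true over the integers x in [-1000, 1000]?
Holds at x = -1: LHS = |-1| = 1, RHS = |(-1) + 1| = |0| = 0; 1 > 0 — holds
Fails at x = 0: LHS = |0| = 0, RHS = |0 + 1| = |1| = 1; 0 > 1 — FAILS
It is satisfied by some integers in the range but not all.

Answer: Sometimes true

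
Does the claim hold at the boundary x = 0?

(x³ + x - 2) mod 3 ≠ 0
x = 0: LHS = (0³ + 0 - 2) mod 3 = (-2) mod 3 = 1; 1 ≠ 0 — holds

The relation is satisfied at x = 0.

Answer: Yes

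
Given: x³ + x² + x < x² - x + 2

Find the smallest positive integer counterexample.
Testing positive integers:
x = 1: LHS = 1³ + 1² + 1 = 3, RHS = 1² - 1 + 2 = 2; 3 < 2 — FAILS  ← smallest positive counterexample

Answer: x = 1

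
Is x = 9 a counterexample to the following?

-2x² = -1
Substitute x = 9 into the relation:
x = 9: LHS = -2·9² = -162; -162 = -1 — FAILS

Since the claim fails at x = 9, this value is a counterexample.

Answer: Yes, x = 9 is a counterexample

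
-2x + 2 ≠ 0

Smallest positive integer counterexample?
Testing positive integers:
x = 1: LHS = -2·1 + 2 = 0; 0 ≠ 0 — FAILS  ← smallest positive counterexample

Answer: x = 1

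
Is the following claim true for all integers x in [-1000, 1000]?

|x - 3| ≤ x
The claim fails at x = 0:
x = 0: LHS = |0 - 3| = |-3| = 3; 3 ≤ 0 — FAILS

Because a single integer refutes it, the statement is false.

Answer: False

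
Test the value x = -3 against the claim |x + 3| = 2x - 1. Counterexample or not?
Substitute x = -3 into the relation:
x = -3: LHS = |(-3) + 3| = |0| = 0, RHS = 2·(-3) - 1 = -7; 0 = -7 — FAILS

Since the claim fails at x = -3, this value is a counterexample.

Answer: Yes, x = -3 is a counterexample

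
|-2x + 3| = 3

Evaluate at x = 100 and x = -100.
x = 100: LHS = |-2·100 + 3| = |-197| = 197; 197 = 3 — FAILS
x = -100: LHS = |-2·(-100) + 3| = |203| = 203; 203 = 3 — FAILS

Answer: No, fails for both x = 100 and x = -100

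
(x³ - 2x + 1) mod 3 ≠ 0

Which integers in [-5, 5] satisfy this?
Holds for: {-4, -3, -1, 0, 2, 3, 5}
Fails for: {-5, -2, 1, 4}

Answer: {-4, -3, -1, 0, 2, 3, 5}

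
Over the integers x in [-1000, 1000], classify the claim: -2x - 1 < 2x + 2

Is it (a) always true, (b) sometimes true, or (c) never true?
Holds at x = 0: LHS = -2·0 - 1 = -1, RHS = 2·0 + 2 = 2; -1 < 2 — holds
Fails at x = -1: LHS = -2·(-1) - 1 = 1, RHS = 2·(-1) + 2 = 0; 1 < 0 — FAILS
It is satisfied by some integers in the range but not all.

Answer: Sometimes true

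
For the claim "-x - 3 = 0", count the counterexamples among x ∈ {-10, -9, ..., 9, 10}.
Counterexamples in [-10, 10]: {-10, -9, -8, -7, -6, -5, -4, -2, -1, 0, 1, 2, 3, 4, 5, 6, 7, 8, 9, 10}.

Counting them gives 20 values.

Answer: 20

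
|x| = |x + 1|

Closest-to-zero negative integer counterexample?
Testing negative integers from -1 downward:
x = -1: LHS = |-1| = 1, RHS = |(-1) + 1| = |0| = 0; 1 = 0 — FAILS  ← closest negative counterexample to 0

Answer: x = -1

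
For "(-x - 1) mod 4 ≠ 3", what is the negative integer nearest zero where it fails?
Testing negative integers from -1 downward:
x = -1: LHS = (-(-1) - 1) mod 4 = 0 mod 4 = 0; 0 ≠ 3 — holds
x = -2: LHS = (-(-2) - 1) mod 4 = 1 mod 4 = 1; 1 ≠ 3 — holds
x = -3: LHS = (-(-3) - 1) mod 4 = 2 mod 4 = 2; 2 ≠ 3 — holds
x = -4: LHS = (-(-4) - 1) mod 4 = 3 mod 4 = 3; 3 ≠ 3 — FAILS  ← closest negative counterexample to 0

Answer: x = -4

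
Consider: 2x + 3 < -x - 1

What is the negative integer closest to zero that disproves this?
Testing negative integers from -1 downward:
x = -1: LHS = 2·(-1) + 3 = 1, RHS = -(-1) - 1 = 0; 1 < 0 — FAILS  ← closest negative counterexample to 0

Answer: x = -1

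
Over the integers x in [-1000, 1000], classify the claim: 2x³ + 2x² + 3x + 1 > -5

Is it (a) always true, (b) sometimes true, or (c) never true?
Holds at x = 0: LHS = 2·0³ + 2·0² + 3·0 + 1 = 1; 1 > -5 — holds
Fails at x = -2: LHS = 2·(-2)³ + 2·(-2)² + 3·(-2) + 1 = -13; -13 > -5 — FAILS
It is satisfied by some integers in the range but not all.

Answer: Sometimes true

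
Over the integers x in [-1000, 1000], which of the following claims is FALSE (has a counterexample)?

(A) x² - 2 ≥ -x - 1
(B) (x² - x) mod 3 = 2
(A) x = 0: LHS = 0² - 2 = -2, RHS = -0 - 1 = -1; -2 ≥ -1 — FAILS
(B) x = 0: LHS = (0² - 0) mod 3 = 0 mod 3 = 0; 0 = 2 — FAILS

Answer: Both A and B are false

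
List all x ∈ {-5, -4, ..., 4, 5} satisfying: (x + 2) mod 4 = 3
Holds for: {-3, 1, 5}
Fails for: {-5, -4, -2, -1, 0, 2, 3, 4}

Answer: {-3, 1, 5}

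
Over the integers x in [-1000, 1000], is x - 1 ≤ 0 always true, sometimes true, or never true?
Holds at x = 0: LHS = 0 - 1 = -1; -1 ≤ 0 — holds
Fails at x = 2: LHS = 2 - 1 = 1; 1 ≤ 0 — FAILS
It is satisfied by some integers in the range but not all.

Answer: Sometimes true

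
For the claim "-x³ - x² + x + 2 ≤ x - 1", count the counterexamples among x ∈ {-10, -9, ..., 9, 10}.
Counterexamples in [-10, 10]: {-10, -9, -8, -7, -6, -5, -4, -3, -2, -1, 0, 1}.

Counting them gives 12 values.

Answer: 12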